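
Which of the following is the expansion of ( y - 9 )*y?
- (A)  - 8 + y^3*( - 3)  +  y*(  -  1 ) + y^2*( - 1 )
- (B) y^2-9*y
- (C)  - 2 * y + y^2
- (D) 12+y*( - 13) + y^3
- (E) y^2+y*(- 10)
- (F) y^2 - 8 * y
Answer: B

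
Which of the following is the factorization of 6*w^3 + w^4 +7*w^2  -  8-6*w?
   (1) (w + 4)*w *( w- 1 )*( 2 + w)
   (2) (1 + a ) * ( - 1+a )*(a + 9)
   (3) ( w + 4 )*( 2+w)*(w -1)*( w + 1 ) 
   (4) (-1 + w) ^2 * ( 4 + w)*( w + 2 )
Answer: 3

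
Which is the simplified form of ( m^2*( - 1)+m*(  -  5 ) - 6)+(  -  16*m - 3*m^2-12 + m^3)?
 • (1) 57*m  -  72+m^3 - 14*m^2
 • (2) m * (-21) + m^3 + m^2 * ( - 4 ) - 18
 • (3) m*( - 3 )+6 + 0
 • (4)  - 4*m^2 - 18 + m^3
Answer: 2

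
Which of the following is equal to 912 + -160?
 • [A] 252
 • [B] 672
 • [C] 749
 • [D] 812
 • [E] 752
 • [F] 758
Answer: E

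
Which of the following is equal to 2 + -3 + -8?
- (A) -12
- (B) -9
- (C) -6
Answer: B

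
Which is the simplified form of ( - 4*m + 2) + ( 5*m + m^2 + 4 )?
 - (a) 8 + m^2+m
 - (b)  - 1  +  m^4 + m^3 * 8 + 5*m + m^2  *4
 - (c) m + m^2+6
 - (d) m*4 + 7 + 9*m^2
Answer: c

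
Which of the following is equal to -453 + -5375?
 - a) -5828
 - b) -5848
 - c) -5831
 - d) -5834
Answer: a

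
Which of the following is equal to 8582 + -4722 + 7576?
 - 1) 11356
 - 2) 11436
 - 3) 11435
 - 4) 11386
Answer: 2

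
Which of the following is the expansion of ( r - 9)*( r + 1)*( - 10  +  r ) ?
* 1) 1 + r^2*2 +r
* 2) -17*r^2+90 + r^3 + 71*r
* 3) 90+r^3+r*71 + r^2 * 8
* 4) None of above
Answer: 4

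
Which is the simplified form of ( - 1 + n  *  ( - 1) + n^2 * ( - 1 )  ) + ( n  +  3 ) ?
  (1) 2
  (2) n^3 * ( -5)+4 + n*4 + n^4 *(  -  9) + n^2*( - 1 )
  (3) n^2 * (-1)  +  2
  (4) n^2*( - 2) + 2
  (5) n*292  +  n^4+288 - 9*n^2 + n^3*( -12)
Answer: 3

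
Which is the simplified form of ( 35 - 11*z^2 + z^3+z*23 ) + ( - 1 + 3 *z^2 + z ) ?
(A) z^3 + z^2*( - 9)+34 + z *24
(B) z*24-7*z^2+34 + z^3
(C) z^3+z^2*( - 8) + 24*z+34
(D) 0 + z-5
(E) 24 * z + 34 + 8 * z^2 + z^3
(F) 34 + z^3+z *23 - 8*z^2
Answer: C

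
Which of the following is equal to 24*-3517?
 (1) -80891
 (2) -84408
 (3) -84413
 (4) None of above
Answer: 2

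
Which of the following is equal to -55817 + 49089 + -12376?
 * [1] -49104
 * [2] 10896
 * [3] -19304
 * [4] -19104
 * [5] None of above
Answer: 4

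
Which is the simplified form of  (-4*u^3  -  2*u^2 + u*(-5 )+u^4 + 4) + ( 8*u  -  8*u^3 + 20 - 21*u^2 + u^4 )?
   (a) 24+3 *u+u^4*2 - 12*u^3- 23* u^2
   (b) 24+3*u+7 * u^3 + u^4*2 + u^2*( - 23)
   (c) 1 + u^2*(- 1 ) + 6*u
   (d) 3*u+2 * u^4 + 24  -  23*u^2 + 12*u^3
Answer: a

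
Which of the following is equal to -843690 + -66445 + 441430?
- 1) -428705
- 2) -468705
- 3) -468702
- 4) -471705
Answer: 2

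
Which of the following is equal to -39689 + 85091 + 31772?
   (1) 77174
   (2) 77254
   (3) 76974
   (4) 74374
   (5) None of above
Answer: 1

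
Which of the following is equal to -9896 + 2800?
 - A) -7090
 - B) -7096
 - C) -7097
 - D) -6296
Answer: B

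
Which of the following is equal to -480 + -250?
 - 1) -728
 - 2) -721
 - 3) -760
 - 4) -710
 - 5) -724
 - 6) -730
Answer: 6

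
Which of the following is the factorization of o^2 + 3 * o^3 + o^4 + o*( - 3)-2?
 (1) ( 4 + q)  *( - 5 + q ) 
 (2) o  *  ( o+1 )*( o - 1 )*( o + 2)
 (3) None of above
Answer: 3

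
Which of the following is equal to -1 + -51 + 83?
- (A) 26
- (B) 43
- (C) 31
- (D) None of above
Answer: C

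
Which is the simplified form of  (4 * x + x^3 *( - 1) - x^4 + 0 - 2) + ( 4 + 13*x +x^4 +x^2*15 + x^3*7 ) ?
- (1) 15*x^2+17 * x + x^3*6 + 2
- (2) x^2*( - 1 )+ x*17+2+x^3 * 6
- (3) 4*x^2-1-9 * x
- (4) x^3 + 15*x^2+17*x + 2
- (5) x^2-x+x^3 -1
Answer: 1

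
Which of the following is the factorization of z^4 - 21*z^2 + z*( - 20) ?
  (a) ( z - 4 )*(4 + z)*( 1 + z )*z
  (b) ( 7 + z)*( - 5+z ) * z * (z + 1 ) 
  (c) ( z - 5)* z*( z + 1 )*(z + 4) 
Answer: c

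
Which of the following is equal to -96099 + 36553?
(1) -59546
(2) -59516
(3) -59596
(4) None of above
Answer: 1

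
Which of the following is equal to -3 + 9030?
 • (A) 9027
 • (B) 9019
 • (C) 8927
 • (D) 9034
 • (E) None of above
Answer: A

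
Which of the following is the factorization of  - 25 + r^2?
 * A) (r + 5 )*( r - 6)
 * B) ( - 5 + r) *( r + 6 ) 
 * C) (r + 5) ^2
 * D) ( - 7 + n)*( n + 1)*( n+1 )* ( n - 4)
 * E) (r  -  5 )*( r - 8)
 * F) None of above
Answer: F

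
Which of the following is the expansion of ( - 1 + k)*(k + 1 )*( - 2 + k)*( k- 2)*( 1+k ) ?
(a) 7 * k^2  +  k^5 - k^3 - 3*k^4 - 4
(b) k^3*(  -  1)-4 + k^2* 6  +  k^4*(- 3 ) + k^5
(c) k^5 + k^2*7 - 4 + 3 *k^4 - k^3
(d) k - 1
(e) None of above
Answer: a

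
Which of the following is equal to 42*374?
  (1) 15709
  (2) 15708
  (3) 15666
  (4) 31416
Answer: 2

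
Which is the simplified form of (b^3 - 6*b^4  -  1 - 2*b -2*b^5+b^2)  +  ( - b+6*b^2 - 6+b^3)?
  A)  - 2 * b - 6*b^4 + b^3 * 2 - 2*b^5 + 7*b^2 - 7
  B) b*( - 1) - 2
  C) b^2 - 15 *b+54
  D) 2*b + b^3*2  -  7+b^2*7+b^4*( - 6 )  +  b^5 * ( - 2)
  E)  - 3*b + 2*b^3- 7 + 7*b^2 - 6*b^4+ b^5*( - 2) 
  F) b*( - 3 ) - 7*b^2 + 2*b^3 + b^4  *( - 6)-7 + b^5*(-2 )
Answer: E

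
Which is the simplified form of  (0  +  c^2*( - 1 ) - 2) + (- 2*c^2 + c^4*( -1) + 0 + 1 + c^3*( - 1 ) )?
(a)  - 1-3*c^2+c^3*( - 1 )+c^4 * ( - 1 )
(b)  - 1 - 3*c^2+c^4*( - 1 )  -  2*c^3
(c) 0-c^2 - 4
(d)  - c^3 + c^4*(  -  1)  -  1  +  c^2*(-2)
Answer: a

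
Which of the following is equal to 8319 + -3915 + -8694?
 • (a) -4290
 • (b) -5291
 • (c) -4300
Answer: a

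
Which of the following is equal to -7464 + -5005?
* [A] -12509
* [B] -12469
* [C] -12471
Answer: B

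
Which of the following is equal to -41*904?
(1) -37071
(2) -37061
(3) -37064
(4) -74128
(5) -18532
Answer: 3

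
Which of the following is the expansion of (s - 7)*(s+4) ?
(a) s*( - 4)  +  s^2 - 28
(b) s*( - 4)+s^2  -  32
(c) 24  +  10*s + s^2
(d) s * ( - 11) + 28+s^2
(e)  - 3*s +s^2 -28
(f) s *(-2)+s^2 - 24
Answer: e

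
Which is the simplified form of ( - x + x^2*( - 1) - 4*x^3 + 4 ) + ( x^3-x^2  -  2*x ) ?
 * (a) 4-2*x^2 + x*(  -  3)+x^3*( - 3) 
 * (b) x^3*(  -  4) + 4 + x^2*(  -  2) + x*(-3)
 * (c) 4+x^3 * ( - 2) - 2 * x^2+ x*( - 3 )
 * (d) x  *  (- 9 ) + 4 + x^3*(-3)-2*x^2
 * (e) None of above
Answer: a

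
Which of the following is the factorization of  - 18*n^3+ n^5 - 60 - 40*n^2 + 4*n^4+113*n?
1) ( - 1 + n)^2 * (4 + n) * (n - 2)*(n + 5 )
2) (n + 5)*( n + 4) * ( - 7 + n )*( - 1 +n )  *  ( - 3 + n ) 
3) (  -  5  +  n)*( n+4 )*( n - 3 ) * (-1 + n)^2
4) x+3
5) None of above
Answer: 5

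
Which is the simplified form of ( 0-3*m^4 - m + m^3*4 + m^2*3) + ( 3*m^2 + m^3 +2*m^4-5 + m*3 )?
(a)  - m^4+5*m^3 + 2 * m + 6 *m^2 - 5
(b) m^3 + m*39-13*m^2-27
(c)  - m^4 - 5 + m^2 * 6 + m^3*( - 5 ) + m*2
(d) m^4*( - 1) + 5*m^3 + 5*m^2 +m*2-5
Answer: a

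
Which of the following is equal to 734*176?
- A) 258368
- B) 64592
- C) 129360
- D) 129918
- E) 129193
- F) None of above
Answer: F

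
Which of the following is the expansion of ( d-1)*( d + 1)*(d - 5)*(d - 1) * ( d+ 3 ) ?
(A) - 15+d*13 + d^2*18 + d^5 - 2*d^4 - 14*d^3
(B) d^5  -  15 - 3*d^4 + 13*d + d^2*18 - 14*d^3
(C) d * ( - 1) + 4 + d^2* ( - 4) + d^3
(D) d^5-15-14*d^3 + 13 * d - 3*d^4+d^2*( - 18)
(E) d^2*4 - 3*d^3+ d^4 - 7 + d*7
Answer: B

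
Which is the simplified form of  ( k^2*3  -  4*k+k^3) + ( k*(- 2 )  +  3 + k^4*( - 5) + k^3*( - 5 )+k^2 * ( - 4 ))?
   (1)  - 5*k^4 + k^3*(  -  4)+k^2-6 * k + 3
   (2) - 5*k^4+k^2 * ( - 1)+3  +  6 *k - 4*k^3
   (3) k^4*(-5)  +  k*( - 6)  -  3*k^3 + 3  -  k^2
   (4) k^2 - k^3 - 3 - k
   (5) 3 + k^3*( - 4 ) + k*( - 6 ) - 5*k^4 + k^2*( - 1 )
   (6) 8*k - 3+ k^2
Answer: 5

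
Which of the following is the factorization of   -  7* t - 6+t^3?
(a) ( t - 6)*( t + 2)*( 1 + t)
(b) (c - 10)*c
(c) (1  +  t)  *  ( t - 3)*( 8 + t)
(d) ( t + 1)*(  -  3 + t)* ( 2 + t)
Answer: d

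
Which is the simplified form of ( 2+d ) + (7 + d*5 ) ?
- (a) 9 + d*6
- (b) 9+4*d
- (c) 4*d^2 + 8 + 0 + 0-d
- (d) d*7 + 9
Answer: a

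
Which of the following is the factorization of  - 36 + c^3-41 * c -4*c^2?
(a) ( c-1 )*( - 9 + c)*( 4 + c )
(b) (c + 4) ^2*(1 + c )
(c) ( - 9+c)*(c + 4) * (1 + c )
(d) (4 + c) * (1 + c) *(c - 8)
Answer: c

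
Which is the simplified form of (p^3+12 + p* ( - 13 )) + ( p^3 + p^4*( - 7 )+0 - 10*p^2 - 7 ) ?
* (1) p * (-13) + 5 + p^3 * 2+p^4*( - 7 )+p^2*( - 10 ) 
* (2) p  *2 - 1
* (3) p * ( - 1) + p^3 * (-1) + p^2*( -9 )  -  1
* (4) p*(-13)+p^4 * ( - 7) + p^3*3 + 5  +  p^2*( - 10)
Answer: 1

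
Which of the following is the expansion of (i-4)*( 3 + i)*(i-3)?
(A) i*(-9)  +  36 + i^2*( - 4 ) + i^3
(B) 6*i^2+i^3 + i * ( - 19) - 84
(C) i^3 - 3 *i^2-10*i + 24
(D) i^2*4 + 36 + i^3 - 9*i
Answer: A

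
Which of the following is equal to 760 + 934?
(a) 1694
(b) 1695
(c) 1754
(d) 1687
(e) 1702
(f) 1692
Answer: a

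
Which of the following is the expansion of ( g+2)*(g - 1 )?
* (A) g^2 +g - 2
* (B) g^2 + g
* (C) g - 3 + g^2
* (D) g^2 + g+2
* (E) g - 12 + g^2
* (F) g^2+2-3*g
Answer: A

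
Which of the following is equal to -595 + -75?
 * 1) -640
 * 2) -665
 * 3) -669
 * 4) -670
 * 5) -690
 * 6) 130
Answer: 4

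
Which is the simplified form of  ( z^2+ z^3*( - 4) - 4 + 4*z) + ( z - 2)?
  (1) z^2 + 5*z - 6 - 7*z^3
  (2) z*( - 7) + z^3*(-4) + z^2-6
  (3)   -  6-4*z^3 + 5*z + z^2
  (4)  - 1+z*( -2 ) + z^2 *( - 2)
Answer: 3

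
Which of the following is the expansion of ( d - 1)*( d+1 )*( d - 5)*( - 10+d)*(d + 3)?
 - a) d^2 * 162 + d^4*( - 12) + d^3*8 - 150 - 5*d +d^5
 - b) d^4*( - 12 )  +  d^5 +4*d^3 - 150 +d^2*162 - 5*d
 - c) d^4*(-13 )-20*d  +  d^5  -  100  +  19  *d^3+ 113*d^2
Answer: b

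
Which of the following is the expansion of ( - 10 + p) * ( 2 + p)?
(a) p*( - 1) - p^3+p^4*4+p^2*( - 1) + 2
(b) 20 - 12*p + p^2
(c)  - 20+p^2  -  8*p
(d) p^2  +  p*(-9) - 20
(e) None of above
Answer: c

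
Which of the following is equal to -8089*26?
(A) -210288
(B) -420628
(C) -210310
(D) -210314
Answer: D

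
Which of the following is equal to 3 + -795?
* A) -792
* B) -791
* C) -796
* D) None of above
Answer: A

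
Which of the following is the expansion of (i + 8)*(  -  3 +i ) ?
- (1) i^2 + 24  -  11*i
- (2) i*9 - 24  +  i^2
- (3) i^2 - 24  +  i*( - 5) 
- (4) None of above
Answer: 4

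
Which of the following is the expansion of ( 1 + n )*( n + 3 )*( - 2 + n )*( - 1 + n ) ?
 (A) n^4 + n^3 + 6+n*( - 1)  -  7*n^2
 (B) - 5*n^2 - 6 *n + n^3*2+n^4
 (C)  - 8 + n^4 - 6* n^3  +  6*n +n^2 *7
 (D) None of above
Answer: A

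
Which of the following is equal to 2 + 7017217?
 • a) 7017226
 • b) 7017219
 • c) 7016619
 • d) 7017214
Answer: b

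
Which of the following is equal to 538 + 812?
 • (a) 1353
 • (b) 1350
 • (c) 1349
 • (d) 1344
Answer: b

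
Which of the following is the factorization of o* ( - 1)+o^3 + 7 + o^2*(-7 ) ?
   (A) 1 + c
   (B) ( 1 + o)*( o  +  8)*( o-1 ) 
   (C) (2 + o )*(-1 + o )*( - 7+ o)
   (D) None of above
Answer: D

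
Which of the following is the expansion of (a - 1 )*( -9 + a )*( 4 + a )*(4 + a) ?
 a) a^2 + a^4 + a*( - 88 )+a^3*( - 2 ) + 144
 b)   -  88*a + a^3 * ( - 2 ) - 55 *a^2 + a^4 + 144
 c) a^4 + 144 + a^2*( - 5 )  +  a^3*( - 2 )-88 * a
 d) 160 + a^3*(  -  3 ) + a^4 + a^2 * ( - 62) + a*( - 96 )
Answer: b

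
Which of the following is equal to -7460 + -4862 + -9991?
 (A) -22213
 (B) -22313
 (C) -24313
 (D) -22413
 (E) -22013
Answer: B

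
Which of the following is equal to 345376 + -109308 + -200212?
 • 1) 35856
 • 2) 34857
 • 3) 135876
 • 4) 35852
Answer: 1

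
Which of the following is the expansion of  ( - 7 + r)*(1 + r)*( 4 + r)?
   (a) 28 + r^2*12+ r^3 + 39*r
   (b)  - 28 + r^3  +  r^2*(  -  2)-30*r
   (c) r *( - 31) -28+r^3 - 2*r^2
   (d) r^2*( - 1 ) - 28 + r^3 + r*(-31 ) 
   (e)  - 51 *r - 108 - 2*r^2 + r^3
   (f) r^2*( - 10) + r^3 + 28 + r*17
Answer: c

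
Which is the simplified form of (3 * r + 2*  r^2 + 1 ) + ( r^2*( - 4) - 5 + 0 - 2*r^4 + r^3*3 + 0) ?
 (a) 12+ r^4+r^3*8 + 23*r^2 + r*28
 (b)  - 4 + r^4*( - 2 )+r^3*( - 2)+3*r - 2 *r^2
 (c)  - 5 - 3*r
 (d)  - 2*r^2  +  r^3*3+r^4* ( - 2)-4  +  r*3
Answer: d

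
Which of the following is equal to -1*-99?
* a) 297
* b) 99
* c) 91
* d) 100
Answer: b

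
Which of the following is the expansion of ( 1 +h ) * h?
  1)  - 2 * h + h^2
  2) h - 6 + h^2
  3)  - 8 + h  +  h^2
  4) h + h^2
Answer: 4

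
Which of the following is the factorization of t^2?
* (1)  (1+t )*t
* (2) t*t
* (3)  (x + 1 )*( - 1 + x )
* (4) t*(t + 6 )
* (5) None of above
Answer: 2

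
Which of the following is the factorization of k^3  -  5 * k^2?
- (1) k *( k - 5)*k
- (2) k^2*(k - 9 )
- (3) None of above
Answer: 1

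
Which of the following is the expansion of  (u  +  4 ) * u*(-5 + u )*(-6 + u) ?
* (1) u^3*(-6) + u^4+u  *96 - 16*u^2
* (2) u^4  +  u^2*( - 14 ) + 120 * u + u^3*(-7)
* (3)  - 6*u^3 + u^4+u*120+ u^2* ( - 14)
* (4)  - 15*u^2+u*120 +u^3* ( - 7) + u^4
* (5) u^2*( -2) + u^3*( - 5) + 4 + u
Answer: 2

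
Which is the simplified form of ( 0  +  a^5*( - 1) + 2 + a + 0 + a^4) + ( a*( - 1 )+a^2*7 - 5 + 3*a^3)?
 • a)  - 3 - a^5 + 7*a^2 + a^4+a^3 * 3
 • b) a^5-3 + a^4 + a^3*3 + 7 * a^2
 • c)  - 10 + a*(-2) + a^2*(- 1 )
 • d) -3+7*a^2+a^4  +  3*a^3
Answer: a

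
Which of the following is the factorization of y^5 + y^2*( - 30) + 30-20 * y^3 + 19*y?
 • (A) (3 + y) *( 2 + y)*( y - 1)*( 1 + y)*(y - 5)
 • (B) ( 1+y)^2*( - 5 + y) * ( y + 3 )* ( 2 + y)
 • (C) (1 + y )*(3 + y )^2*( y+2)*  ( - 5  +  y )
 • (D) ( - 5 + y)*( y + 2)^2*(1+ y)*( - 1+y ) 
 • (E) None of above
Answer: A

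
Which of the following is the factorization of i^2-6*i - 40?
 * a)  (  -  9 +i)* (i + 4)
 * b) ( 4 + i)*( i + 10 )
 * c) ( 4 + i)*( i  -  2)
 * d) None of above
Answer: d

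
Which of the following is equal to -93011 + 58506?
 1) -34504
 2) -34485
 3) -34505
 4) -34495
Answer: 3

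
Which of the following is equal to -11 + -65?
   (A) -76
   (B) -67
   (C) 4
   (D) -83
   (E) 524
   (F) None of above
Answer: A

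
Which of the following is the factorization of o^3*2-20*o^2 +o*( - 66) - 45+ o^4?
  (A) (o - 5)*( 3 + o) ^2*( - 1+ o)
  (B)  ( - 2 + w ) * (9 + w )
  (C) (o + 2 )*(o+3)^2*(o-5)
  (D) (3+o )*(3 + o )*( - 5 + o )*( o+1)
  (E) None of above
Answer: D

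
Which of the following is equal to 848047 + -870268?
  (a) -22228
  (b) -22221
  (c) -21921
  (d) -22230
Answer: b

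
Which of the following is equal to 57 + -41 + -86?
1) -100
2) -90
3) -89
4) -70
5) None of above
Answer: 4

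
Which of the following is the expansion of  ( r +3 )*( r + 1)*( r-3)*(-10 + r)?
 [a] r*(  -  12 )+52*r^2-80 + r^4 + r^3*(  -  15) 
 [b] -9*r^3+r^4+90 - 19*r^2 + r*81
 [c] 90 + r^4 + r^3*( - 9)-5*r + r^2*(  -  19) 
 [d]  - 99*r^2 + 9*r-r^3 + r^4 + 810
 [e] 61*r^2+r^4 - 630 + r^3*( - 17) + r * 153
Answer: b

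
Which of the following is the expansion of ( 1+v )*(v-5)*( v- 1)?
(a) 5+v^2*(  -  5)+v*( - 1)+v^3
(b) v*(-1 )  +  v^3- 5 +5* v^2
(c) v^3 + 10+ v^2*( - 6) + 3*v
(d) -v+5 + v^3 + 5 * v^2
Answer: a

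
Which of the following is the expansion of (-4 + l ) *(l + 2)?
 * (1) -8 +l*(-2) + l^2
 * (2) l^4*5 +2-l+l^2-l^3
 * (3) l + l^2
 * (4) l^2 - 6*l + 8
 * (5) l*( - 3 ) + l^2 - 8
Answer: 1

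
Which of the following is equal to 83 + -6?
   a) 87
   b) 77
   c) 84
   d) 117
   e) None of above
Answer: b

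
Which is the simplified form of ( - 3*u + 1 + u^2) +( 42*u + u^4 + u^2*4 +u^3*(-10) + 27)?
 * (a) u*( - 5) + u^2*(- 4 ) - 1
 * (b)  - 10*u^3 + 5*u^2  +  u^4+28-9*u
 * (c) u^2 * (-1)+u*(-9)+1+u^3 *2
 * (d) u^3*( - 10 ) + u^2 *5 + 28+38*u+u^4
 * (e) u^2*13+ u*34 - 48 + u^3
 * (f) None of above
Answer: f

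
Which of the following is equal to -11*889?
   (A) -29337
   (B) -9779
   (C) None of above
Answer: B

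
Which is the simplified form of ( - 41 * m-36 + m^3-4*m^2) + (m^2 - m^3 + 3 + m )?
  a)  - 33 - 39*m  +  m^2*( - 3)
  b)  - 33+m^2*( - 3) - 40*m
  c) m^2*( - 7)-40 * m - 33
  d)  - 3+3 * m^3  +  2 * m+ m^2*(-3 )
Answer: b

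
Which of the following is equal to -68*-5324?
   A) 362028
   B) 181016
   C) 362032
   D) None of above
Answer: C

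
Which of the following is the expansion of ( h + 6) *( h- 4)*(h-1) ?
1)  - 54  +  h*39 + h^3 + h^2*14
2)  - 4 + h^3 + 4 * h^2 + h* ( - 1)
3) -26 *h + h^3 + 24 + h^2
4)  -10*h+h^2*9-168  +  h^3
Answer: 3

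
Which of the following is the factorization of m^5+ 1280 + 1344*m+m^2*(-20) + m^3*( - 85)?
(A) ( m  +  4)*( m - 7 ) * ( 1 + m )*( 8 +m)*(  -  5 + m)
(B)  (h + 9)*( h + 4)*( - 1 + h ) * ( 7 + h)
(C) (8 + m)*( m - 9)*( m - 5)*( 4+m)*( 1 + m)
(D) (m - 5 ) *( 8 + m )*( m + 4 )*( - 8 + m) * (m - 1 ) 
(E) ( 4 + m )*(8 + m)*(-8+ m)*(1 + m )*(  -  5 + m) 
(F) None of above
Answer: E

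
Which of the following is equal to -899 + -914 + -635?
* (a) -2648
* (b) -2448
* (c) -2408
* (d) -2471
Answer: b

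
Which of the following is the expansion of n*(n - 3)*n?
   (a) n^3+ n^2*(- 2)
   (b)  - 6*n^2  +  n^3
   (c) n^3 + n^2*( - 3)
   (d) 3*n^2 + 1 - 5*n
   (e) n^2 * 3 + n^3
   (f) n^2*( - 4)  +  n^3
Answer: c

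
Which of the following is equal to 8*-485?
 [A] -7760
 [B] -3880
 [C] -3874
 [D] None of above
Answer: B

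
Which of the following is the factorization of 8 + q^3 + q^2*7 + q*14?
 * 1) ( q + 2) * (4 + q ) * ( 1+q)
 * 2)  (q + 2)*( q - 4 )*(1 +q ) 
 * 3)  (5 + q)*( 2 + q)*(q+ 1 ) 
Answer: 1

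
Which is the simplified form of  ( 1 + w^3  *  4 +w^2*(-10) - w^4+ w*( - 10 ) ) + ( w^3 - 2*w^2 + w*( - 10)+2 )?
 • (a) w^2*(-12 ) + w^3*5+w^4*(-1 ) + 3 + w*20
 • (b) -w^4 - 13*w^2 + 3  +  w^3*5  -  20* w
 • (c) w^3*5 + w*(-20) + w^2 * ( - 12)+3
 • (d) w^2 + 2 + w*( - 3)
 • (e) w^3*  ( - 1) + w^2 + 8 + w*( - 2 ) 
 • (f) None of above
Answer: f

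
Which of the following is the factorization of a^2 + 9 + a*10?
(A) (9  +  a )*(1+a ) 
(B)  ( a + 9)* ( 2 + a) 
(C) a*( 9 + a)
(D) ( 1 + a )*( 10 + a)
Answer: A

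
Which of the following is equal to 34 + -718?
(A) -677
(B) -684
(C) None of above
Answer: B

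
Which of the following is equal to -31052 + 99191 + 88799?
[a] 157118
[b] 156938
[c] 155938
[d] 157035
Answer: b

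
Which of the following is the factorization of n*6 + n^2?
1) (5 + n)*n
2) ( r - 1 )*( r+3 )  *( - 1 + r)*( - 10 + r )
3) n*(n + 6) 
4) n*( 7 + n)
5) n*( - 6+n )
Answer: 3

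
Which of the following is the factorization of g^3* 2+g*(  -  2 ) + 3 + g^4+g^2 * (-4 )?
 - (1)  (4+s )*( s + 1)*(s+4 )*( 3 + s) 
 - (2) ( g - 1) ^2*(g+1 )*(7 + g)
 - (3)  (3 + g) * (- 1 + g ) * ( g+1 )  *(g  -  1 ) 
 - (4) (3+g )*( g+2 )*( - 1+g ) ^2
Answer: 3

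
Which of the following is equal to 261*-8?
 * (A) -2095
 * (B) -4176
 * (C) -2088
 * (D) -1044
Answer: C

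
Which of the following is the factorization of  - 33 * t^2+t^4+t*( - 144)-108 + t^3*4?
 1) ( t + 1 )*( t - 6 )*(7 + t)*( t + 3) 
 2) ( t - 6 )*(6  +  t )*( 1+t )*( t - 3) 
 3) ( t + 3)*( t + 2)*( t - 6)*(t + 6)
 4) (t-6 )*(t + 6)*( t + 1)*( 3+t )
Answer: 4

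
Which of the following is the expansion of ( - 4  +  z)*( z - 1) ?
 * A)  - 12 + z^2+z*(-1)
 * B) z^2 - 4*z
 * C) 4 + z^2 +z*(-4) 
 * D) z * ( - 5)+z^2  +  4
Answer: D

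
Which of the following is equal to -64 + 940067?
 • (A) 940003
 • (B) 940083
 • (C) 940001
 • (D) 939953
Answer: A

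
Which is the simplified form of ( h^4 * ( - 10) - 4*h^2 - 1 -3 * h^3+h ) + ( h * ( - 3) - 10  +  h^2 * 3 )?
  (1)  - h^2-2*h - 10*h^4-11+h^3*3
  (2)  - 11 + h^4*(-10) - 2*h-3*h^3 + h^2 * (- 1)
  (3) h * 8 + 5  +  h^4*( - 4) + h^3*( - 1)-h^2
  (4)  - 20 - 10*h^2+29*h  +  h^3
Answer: 2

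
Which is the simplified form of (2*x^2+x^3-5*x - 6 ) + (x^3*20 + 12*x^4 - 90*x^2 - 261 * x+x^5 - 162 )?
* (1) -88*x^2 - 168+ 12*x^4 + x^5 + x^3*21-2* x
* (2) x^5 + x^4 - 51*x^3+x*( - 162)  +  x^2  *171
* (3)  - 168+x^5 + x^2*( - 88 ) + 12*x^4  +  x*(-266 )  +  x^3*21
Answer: 3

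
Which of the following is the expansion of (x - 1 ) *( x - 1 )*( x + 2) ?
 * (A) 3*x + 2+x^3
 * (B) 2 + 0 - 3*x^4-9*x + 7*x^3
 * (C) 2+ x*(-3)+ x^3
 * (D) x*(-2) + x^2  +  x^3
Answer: C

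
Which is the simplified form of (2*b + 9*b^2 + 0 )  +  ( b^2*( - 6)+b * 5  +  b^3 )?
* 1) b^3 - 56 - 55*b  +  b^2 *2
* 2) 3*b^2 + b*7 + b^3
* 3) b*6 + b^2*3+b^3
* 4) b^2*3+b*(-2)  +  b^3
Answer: 2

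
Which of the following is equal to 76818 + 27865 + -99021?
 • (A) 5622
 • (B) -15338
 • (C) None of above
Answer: C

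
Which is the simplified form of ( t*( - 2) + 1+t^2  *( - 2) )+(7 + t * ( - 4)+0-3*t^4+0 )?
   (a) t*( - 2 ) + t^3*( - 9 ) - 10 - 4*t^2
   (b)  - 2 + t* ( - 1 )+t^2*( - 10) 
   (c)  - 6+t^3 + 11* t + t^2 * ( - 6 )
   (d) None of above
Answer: d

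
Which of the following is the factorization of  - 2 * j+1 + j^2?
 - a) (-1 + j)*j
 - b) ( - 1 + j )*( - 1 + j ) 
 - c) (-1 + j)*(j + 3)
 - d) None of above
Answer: b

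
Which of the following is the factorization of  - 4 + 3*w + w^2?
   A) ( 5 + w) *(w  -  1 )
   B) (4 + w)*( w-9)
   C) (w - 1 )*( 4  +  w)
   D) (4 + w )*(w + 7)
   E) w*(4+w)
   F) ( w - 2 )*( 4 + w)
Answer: C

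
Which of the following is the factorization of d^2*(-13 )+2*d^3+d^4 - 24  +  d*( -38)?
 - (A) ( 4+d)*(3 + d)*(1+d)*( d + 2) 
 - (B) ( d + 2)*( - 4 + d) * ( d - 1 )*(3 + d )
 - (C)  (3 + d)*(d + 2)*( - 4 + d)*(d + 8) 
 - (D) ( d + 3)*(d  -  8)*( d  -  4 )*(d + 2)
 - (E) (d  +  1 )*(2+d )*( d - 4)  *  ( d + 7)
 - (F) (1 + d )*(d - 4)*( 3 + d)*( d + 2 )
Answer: F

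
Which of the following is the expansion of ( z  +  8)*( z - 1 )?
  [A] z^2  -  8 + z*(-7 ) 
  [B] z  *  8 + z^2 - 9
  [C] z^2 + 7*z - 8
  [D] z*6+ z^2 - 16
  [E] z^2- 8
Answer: C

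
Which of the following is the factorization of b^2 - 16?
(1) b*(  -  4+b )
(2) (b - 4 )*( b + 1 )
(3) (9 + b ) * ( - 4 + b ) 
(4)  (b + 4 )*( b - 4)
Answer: 4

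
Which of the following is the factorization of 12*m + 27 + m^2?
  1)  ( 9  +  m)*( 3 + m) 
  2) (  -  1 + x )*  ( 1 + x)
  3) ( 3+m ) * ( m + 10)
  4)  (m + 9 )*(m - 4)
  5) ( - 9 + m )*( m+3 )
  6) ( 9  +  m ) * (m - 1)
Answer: 1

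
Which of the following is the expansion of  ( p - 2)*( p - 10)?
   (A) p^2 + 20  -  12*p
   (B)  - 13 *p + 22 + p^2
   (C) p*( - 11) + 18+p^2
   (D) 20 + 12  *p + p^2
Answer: A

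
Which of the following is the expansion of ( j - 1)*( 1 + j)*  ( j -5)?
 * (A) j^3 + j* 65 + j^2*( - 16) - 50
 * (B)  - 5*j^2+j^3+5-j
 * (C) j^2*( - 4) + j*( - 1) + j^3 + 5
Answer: B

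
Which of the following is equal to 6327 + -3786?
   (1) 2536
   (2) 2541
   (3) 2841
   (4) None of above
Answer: 2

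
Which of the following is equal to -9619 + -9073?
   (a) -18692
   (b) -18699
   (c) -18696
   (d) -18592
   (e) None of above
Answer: a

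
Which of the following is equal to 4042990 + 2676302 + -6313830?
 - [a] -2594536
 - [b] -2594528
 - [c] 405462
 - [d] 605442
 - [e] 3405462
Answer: c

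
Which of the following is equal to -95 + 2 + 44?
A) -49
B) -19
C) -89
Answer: A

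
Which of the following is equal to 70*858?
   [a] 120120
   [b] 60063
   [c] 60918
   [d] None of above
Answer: d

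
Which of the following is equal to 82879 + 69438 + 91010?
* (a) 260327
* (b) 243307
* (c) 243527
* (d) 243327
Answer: d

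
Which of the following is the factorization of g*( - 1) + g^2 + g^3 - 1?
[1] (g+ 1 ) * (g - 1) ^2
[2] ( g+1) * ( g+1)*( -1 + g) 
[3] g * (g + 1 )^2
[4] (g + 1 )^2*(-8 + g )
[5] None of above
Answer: 2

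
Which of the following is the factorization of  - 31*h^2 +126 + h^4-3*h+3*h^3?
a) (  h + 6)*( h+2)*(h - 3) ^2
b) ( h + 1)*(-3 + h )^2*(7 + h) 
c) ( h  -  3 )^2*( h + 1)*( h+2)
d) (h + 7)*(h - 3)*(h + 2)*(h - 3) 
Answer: d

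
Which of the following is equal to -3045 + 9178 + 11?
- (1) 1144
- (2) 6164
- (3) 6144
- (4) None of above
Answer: 3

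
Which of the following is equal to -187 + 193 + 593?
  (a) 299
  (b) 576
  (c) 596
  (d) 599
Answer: d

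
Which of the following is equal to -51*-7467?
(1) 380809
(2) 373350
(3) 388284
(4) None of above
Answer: 4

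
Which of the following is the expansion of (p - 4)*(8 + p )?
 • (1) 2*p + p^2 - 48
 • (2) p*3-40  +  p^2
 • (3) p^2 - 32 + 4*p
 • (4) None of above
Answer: 3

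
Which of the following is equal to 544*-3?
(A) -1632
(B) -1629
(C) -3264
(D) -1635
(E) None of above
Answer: A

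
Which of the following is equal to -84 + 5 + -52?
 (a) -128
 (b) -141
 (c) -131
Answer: c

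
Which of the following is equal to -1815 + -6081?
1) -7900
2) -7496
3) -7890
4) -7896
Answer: 4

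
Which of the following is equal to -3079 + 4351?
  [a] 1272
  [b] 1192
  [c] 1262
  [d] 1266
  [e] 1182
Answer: a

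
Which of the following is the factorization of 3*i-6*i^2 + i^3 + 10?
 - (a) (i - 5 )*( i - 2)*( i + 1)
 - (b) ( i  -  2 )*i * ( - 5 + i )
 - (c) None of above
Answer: a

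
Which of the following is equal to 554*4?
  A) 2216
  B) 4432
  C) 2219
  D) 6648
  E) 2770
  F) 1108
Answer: A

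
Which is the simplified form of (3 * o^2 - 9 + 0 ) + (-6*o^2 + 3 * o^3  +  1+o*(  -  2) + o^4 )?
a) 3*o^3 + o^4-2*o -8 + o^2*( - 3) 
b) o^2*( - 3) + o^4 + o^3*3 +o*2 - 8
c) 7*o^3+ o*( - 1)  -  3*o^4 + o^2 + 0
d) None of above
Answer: a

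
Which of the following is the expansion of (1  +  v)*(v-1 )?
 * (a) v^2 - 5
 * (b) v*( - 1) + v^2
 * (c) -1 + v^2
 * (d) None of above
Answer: c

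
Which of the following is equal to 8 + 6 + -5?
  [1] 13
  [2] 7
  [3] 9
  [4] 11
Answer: 3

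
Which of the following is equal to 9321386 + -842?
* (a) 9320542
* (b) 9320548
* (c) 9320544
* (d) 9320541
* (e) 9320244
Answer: c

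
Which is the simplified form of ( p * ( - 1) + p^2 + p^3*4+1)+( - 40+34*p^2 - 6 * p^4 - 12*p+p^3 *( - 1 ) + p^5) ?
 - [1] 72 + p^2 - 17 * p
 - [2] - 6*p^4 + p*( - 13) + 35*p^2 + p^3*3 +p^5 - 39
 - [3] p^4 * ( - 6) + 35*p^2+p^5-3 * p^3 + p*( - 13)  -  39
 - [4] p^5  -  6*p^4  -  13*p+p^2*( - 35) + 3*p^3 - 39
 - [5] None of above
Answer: 2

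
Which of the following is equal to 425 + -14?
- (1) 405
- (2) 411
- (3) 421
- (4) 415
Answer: 2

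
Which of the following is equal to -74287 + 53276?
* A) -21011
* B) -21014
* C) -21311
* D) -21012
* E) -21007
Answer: A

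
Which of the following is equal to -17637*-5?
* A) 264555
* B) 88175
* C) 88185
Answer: C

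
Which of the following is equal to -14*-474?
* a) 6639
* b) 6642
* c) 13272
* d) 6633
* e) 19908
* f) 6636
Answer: f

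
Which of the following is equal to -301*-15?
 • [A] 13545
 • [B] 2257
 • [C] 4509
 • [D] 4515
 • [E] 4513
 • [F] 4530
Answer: D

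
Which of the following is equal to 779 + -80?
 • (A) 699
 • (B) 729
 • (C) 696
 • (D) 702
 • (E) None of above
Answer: A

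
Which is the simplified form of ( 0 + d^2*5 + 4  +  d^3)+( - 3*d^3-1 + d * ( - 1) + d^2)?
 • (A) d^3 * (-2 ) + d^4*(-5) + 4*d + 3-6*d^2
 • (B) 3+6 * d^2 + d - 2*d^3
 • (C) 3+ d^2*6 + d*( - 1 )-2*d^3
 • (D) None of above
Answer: C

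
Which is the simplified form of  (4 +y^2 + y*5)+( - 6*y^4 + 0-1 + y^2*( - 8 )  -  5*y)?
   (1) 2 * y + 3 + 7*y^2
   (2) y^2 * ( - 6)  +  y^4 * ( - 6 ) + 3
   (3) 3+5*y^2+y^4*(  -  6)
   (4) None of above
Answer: 4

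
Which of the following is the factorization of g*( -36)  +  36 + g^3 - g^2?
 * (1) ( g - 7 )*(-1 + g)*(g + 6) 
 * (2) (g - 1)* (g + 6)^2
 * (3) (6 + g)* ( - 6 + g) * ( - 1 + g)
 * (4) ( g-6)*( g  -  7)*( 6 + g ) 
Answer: 3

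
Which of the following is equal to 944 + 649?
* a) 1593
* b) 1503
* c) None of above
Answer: a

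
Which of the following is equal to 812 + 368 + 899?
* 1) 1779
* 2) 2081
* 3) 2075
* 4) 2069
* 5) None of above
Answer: 5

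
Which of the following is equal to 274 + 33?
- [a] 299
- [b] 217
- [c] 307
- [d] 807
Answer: c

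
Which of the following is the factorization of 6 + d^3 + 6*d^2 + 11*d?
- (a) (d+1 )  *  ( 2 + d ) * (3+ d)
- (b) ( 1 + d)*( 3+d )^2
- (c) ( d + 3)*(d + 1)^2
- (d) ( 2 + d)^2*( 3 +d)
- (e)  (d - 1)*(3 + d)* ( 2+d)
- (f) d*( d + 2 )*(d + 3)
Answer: a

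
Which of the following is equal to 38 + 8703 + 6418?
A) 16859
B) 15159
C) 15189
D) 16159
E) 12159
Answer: B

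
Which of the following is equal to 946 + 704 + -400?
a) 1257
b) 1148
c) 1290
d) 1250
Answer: d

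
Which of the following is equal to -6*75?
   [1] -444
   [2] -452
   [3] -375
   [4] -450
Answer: 4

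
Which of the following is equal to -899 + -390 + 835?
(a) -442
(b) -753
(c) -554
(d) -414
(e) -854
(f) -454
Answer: f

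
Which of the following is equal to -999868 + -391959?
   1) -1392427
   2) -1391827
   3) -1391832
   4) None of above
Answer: 2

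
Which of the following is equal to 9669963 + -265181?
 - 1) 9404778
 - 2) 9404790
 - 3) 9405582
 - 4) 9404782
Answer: 4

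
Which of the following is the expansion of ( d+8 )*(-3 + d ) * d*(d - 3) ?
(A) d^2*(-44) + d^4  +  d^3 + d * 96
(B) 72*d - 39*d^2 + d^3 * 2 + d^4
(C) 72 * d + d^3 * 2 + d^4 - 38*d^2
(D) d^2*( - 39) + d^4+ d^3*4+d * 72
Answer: B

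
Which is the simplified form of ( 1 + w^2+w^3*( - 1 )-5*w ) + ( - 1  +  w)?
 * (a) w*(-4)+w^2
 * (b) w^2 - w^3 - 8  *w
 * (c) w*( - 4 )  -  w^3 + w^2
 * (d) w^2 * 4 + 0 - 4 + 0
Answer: c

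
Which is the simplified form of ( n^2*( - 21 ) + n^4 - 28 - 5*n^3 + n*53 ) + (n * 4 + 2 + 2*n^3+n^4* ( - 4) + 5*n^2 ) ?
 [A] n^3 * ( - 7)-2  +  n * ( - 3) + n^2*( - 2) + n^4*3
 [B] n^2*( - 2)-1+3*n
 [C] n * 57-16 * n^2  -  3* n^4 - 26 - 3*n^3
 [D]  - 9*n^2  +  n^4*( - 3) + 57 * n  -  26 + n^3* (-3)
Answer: C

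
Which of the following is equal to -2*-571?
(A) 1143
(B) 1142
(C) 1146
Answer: B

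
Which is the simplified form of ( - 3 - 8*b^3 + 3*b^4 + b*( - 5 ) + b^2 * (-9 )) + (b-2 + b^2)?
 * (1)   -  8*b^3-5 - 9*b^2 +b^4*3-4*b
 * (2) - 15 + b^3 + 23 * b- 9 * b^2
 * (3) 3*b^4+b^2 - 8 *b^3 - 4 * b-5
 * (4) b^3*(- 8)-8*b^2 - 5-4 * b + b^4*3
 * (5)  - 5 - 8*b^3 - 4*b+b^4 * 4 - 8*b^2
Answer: 4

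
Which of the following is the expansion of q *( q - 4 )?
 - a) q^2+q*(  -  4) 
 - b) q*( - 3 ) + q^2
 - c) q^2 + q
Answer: a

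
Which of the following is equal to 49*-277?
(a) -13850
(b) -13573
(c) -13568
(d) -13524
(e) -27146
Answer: b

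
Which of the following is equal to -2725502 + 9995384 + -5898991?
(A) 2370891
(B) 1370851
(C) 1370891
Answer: C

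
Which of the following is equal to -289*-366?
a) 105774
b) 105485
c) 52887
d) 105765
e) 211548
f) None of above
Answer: a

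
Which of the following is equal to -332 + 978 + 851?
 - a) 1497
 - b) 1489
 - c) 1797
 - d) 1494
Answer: a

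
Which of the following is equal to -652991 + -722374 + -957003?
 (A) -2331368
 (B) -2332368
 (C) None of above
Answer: B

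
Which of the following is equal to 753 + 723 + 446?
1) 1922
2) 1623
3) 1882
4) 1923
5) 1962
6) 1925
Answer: 1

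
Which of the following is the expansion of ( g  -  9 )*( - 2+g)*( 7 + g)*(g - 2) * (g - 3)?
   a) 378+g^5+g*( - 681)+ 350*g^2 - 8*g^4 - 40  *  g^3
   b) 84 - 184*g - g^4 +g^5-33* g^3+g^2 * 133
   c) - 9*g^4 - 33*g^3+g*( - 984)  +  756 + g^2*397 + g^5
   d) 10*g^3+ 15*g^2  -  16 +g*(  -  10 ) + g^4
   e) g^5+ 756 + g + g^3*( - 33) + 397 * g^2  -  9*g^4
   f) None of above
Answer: c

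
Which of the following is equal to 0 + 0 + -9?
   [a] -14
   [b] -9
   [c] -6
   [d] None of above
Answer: b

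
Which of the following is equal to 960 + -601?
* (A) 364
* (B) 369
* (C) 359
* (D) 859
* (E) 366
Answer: C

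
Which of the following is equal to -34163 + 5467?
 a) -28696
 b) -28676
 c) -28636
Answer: a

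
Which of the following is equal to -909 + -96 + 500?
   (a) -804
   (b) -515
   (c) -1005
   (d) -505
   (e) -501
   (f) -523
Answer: d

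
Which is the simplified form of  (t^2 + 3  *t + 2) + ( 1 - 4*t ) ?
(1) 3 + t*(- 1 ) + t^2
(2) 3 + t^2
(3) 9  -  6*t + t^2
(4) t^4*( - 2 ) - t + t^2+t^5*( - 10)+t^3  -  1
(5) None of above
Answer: 1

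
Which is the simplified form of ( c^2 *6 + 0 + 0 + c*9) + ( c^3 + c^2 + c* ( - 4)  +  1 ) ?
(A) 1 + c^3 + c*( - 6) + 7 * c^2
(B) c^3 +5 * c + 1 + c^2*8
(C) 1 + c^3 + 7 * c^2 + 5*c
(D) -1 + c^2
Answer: C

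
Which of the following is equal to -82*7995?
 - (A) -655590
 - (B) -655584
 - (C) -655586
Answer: A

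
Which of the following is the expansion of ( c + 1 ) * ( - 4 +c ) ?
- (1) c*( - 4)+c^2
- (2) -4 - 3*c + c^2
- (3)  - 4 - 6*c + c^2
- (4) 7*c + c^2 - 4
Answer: 2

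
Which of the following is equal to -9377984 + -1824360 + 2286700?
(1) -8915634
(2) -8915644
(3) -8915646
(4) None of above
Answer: 2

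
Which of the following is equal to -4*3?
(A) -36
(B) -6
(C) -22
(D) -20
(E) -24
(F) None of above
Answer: F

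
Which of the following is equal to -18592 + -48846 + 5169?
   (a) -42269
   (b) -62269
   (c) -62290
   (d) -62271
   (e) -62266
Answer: b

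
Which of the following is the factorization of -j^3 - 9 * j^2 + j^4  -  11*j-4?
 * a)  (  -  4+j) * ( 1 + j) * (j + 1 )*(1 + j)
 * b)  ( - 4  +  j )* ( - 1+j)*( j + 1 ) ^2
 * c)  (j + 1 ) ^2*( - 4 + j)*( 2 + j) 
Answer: a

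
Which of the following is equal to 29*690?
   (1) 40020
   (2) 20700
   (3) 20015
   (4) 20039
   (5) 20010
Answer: 5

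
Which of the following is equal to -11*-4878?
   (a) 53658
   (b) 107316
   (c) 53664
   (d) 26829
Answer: a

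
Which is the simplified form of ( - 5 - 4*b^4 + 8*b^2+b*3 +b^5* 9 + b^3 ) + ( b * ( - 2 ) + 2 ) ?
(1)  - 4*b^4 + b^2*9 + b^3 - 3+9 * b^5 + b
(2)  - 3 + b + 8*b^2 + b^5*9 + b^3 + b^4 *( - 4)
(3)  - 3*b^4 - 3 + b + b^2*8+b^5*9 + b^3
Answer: 2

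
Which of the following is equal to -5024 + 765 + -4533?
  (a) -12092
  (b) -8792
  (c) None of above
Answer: b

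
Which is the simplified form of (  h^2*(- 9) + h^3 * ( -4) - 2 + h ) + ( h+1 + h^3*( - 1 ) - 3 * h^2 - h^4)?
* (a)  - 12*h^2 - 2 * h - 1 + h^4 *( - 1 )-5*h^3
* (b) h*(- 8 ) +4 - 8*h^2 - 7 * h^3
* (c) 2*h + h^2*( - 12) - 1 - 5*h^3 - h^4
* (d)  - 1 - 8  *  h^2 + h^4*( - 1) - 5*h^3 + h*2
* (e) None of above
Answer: c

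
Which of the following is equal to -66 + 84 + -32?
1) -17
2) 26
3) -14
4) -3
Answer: 3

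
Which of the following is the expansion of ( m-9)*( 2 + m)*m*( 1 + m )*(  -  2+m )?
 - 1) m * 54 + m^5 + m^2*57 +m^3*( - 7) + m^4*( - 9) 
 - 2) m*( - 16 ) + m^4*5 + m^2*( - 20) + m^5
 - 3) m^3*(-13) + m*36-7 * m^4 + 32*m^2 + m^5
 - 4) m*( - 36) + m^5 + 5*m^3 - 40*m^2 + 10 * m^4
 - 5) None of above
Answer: 5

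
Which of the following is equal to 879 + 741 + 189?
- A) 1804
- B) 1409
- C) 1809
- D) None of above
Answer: C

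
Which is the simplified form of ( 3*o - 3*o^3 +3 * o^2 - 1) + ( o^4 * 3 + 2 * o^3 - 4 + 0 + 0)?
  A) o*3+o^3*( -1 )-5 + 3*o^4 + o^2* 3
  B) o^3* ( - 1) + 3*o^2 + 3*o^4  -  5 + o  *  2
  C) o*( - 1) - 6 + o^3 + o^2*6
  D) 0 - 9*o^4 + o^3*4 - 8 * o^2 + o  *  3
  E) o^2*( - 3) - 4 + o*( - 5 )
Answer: A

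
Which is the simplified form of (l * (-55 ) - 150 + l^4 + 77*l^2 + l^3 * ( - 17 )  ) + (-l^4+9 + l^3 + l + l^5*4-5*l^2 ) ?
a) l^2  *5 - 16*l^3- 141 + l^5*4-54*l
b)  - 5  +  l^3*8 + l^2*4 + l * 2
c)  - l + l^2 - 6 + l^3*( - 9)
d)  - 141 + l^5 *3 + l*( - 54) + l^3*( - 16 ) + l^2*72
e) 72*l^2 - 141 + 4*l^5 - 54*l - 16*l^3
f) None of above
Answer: e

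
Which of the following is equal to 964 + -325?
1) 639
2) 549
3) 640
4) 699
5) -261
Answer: 1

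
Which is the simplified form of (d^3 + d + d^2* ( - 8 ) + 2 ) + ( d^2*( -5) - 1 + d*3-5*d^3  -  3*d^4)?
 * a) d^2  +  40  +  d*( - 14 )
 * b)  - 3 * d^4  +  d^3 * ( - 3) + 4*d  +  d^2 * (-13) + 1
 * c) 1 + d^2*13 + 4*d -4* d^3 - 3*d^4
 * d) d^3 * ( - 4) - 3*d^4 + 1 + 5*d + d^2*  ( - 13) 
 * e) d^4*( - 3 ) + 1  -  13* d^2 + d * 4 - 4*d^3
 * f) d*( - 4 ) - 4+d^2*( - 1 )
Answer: e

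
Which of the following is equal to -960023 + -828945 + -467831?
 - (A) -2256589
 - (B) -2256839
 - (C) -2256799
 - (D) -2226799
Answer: C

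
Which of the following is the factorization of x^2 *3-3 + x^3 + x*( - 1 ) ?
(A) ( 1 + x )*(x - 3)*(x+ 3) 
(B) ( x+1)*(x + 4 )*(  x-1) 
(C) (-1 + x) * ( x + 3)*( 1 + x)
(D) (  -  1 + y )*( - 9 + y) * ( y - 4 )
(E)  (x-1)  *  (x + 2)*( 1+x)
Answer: C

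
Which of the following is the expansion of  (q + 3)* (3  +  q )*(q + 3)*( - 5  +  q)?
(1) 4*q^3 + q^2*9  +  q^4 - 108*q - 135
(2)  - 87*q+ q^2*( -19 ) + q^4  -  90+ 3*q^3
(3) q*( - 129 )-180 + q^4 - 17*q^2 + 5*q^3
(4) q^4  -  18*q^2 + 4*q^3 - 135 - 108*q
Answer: 4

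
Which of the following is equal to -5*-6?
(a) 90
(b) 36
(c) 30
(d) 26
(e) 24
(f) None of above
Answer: c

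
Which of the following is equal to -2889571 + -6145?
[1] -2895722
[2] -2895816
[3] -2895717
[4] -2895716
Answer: 4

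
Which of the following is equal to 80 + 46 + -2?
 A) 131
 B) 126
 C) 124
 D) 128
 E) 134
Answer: C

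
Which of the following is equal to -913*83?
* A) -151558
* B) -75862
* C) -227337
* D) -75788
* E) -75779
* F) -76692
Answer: E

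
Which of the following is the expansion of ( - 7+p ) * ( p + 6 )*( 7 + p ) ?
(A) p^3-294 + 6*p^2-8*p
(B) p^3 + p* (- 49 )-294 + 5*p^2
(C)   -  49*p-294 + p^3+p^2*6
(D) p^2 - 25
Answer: C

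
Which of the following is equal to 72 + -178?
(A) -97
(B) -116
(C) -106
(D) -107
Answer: C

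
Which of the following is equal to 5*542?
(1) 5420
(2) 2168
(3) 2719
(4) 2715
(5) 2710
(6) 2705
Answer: 5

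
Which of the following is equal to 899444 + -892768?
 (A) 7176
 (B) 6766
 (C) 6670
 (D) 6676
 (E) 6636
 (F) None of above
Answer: D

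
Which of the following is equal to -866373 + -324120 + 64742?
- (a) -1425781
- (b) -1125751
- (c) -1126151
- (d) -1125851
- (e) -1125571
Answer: b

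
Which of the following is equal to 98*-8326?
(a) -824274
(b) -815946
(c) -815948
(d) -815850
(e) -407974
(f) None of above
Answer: c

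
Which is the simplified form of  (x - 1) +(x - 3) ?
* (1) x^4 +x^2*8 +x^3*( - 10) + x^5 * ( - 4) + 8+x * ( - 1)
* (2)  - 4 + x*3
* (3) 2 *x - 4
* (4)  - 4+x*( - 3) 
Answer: 3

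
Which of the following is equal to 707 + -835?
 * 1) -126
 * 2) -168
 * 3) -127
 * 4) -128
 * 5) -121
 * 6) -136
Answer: 4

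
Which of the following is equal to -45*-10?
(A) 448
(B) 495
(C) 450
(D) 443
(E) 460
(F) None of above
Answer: C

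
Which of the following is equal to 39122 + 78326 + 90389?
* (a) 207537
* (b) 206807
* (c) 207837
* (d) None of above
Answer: c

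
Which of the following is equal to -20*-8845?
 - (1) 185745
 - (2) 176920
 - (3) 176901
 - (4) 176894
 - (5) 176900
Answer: 5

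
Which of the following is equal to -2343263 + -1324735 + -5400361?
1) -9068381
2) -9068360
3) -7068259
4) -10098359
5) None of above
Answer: 5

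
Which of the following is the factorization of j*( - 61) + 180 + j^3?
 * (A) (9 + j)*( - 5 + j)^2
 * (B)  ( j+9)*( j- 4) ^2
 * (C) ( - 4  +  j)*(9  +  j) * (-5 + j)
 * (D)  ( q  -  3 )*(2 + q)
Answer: C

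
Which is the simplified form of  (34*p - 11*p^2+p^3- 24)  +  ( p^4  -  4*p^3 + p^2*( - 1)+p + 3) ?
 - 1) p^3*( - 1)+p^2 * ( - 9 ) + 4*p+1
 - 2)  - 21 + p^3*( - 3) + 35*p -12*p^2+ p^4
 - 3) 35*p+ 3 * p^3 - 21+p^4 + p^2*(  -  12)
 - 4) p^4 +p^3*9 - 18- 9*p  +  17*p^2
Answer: 2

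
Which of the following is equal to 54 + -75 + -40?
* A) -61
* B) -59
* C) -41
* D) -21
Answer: A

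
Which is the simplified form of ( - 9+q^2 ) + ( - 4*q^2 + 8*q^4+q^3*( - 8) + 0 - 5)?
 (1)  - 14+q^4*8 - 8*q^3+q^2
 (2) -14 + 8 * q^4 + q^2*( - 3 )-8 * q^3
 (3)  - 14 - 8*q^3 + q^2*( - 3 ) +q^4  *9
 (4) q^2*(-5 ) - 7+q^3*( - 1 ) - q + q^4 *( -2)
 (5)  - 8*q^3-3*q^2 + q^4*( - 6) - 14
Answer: 2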